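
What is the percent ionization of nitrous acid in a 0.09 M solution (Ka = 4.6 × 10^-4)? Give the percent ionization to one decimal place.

6.9%

HNO2 ⇌ NO2- + H+; let x = [H+] at equilibrium.
Solve x² + 0.00046x − 4.14e-05 = 0 → x = 6.21 × 10^-3 M
Fraction ionized = 6.21 × 10^-3 / 0.09 = 0.0690 → 6.9%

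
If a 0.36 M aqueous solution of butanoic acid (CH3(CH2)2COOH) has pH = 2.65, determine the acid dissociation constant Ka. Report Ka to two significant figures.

Ka = 1.4 × 10^-5

[H+] = 10^(-2.65) = 2.24 × 10^-3 M
At equilibrium [HA] = 0.36 − 2.24 × 10^-3 = 3.58 × 10^-1 M
Ka = [H+][A-]/[HA] = (2.24 × 10^-3)² / 3.58 × 10^-1 = 1.4 × 10^-5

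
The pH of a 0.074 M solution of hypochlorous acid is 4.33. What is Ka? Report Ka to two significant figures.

[H+] = 10^(-4.33) = 4.68 × 10^-5 M
At equilibrium [HA] = 0.074 − 4.68 × 10^-5 = 7.40 × 10^-2 M
Ka = [H+][A-]/[HA] = (4.68 × 10^-5)² / 7.40 × 10^-2 = 3.0 × 10^-8

Ka = 3.0 × 10^-8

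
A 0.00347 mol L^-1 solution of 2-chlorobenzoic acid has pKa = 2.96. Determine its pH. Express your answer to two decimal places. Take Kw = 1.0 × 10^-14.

pH = 2.83

ClC6H4COOH ⇌ ClC6H4COO- + H+
Ka = 10^(−2.96) = 1.10 × 10^-3
From the ICE table, Ka = [H+]²/(0.00347 − [H+]) = 1.10 × 10^-3.
The 5% rule fails; solving [H+]² + Ka·[H+] − Ka·C₀ = 0 exactly:
[H+] = [−0.0011 + √(0.0011² + 1.53e-05)]/2 = 1.48 × 10^-3 M
pH = −log[H+] = −log(1.48 × 10^-3) = 2.83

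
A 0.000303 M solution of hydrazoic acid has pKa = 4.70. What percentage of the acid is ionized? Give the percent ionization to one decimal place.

22.6%

HN3 ⇌ N3- + H+; let x = [H+] at equilibrium.
Ka = 10^(−4.70) = 2.00 × 10^-5
Solve x² + 2e-05x − 6.06e-09 = 0 → x = 6.85 × 10^-5 M
% ionization = x/C₀ × 100% = 6.85 × 10^-5/0.000303 × 100% = 22.6%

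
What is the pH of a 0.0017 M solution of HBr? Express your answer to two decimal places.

pH = 2.77

HBr is a strong acid and dissociates completely, so [H+] = 0.0017 M.
pH = -log(0.0017) = 2.77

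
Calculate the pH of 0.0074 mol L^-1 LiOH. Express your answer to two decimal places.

LiOH is a strong base; [OH-] = 0.0074 M.
pOH = -log(0.0074) = 2.13
pH = 14.00 - 2.13 = 11.87

pH = 11.87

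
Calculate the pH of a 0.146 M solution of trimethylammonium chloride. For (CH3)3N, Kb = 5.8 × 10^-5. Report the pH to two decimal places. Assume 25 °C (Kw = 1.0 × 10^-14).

(CH3)3NH+ is the conjugate acid of the weak base (CH3)3N.
Ka = Kw/Kb = 1.0×10^-14 / 5.8 × 10^-5 = 1.72 × 10^-10
From the ICE table, Ka = x²/(0.146 − x) = 1.72 × 10^-10.
Assume x ≪ 0.146: x ≈ √(1.72 × 10^-10 × 0.146) = 5.01 × 10^-6 M
(x/C₀ = 0.0034% < 5%, so the approximation holds.)
pH = −log[H+] = −log(5.01 × 10^-6) = 5.30

pH = 5.30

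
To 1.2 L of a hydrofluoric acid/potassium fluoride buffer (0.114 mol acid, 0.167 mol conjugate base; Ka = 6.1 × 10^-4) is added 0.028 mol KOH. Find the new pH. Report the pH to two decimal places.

pH = 3.57

After neutralization: n(HF) = 0.086 mol, n(F-) = 0.195 mol.
pKa = −log(6.1 × 10^-4) = 3.215
pH = pKa + log(n_F-/n_HF) = 3.215 + log(0.195/0.086) = 3.215 + (+0.356)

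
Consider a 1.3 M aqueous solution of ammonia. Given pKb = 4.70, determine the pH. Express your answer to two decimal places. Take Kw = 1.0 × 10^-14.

pH = 11.71

NH3 + H2O ⇌ NH4+ + OH-
Kb = 10^(−4.70) = 2.00 × 10^-5
From the ICE table, Kb = [OH-]²/(1.3 − [OH-]) = 2.00 × 10^-5.
Neglecting [OH-] in the denominator: [OH-] = √(2.00 × 10^-5 × 1.3) = 5.10 × 10^-3 M
pOH = 2.29, so pH = 14.00 − pOH = 11.71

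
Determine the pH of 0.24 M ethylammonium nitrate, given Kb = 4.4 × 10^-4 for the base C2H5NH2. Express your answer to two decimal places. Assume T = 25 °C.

pH = 5.63

C2H5NH3+ is the conjugate acid of the weak base C2H5NH2.
Ka = Kw/Kb = 1.0×10^-14 / 4.4 × 10^-4 = 2.27 × 10^-11
From the ICE table, Ka = [H+]²/(0.24 − [H+]) = 2.27 × 10^-11.
Neglecting [H+] in the denominator: [H+] = √(2.27 × 10^-11 × 0.24) = 2.33 × 10^-6 M
Check: 0.00097% ionized — well under 5%, approximation valid.
pH = −log[H+] = −log(2.33 × 10^-6) = 5.63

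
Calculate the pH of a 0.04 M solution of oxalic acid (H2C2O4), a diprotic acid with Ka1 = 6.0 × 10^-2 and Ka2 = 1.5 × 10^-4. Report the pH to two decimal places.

pH = 1.56

Ka1 ≫ Ka2, so treat the first dissociation as the only significant source of H+.
Ka1 = x²/(0.04 − x) = 6.0 × 10^-2
Solving the quadratic: x = (−Ka1 + √(Ka1² + 4·Ka1·C₀))/2 = 2.74 × 10^-2 M
pH = −log(2.74 × 10^-2) = 1.56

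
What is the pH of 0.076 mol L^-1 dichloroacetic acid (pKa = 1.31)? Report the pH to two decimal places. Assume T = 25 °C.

Cl2CHCOOH ⇌ Cl2CHCOO- + H+
Ka = 10^(−1.31) = 4.90 × 10^-2
From the ICE table, Ka = x²/(0.076 − x) = 4.90 × 10^-2.
x is not negligible relative to C₀; solve x² + 0.049·x − 0.00372 = 0.
x = [−0.049 + √(0.049² + 0.0149)]/2 = 4.13 × 10^-2 M
pH = −log[H+] = −log(4.13 × 10^-2) = 1.38

pH = 1.38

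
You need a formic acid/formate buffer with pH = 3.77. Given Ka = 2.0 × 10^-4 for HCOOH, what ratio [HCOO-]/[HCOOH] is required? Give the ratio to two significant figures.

pKa = -log(2.0 × 10^-4) = 3.699
pH = pKa + log(r) ⇒ log(r) = 3.77 − 3.699 = +0.071
r = [HCOO-]/[HCOOH] = 10^(+0.071) = 1.18

ratio = 1.2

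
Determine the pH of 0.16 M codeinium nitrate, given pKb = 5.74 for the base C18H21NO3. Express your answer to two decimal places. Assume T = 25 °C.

pH = 4.53

C18H22NO3+ is the conjugate acid of the weak base C18H21NO3.
Kb = 10^(−5.74) = 1.82 × 10^-6
Ka = Kw/Kb = 1.0×10^-14 / 1.82 × 10^-6 = 5.49 × 10^-9
From the ICE table, Ka = [H+]²/(0.16 − [H+]) = 5.49 × 10^-9.
Neglecting [H+] in the denominator: [H+] = √(5.49 × 10^-9 × 0.16) = 2.96 × 10^-5 M
([H+]/C₀ = 0.019% < 5%, so the approximation holds.)
pH = −log[H+] = −log(2.96 × 10^-5) = 4.53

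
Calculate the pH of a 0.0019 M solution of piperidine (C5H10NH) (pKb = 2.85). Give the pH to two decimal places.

pH = 11.03

C5H10NH + H2O ⇌ C5H10NH2+ + OH-
Kb = 10^(−2.85) = 1.41 × 10^-3
Kb = [OH-]²/(0.0019 − [OH-]) = 1.41 × 10^-3
The 5% rule fails; solving [OH-]² + Kb·[OH-] − Kb·C₀ = 0 exactly:
[OH-] = [−0.00141 + √(0.00141² + 1.07e-05)]/2 = 1.08 × 10^-3 M
pOH = −log(1.08 × 10^-3) = 2.97; pH = 14.00 − 2.97 = 11.03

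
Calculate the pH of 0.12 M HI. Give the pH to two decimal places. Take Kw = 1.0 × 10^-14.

pH = 0.92

HI is a strong acid and dissociates completely, so [H+] = 0.12 M.
pH = -log(0.12) = 0.92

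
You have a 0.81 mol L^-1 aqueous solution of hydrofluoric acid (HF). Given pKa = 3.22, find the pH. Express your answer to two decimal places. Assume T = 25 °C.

pH = 1.66

HF ⇌ F- + H+
Ka = 10^(−3.22) = 6.03 × 10^-4
From the ICE table, Ka = [H+]²/(0.81 − [H+]) = 6.03 × 10^-4.
Neglecting [H+] in the denominator: [H+] = √(6.03 × 10^-4 × 0.81) = 2.21 × 10^-2 M
Check: 2.7% ionized — well under 5%, approximation valid.
pH = −log[H+] = −log(2.21 × 10^-2) = 1.66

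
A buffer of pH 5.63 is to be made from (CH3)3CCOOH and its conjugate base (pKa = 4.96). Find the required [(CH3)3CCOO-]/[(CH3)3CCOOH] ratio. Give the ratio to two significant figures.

ratio = 4.7

pH = pKa + log(r) ⇒ log(r) = 5.63 − 4.96 = +0.67
r = [(CH3)3CCOO-]/[(CH3)3CCOOH] = 10^(+0.67) = 4.68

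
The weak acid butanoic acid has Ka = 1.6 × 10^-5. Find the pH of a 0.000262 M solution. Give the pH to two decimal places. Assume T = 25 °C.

pH = 4.24

CH3(CH2)2COOH ⇌ CH3(CH2)2COO- + H+
From the ICE table, Ka = [H+]²/(0.000262 − [H+]) = 1.6 × 10^-5.
Here C₀/Ka ≈ 16.4, so the small-[H+] approximation fails. Use the quadratic:
[H+] = [−1.6e-05 + √(1.6e-05² + 1.68e-08)]/2 = 5.72 × 10^-5 M
pH = −log[H+] = −log(5.72 × 10^-5) = 4.24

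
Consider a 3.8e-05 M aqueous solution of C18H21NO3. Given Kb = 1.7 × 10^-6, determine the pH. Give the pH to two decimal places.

pH = 8.86

C18H21NO3 + H2O ⇌ C18H22NO3+ + OH-
Kb = x²/(3.8e-05 − x) = 1.7 × 10^-6
x is not negligible relative to C₀; solve x² + 1.7e-06·x − 6.46e-11 = 0.
x = [−1.7e-06 + √(1.7e-06² + 2.58e-10)]/2 = 7.23 × 10^-6 M
pOH = 5.14, so pH = 14.00 − pOH = 8.86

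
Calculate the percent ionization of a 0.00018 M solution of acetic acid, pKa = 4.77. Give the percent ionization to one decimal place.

CH3COOH ⇌ CH3COO- + H+; let x = [H+] at equilibrium.
Ka = 10^(−4.77) = 1.70 × 10^-5
Ka = x²/(C₀ − x); solving the quadratic gives x = 4.75 × 10^-5 M.
% ionization = x/C₀ × 100% = 4.75 × 10^-5/0.00018 × 100% = 26.4%

26.4%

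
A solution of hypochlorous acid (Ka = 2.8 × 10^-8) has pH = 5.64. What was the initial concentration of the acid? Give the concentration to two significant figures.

C₀ = 1.9 × 10^-4 M

[H+] = 10^(-5.64) = 2.29 × 10^-6 M = x
Ka = x²/(C₀ − x) ⇒ C₀ = x + x²/Ka
C₀ = 2.29 × 10^-6 + (2.29 × 10^-6)²/(2.8 × 10^-8) = 1.90 × 10^-4 M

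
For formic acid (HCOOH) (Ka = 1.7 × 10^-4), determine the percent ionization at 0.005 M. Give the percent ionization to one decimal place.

HCOOH ⇌ HCOO- + H+; let x = [H+] at equilibrium.
Ka = x²/(C₀ − x); solving the quadratic gives x = 8.41 × 10^-4 M.
Fraction ionized = 8.41 × 10^-4 / 0.005 = 0.1682 → 16.8%

16.8%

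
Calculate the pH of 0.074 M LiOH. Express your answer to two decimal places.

LiOH is a strong base; [OH-] = 0.074 M.
pOH = -log(0.074) = 1.13
pH = 14.00 - 1.13 = 12.87

pH = 12.87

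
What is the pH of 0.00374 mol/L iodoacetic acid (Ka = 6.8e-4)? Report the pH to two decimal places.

ICH2COOH ⇌ ICH2COO- + H+
Let x = [H+] at equilibrium. Ka = x²/(0.00374 − x).
Here C₀/Ka ≈ 5.5, so the small-x approximation fails. Use the quadratic:
x = [−0.00068 + √(0.00068² + 1.02e-05)]/2 = 1.29 × 10^-3 M
pH = −log[H+] = −log(1.29 × 10^-3) = 2.89

pH = 2.89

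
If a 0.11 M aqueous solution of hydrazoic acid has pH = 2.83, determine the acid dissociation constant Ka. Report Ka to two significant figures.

Ka = 2.0 × 10^-5

[H+] = 10^(-2.83) = 1.48 × 10^-3 M
At equilibrium [HA] = 0.11 − 1.48 × 10^-3 = 1.09 × 10^-1 M
Ka = [H+][A-]/[HA] = (1.48 × 10^-3)² / 1.09 × 10^-1 = 2.0 × 10^-5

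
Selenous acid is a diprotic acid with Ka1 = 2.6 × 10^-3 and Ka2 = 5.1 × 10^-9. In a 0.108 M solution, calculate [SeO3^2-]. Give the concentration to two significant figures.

5.1 × 10^-9 M

First ionization gives [H+] ≈ [HSeO3-] = 1.55 × 10^-2 M.
Second step: Ka2 = [H+][SeO3^2-]/[HSeO3-] ≈ [SeO3^2-] (since [H+] ≈ [HSeO3-]).
So [SeO3^2-] ≈ Ka2.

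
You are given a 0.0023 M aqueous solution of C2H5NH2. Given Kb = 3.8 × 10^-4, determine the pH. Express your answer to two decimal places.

C2H5NH2 + H2O ⇌ C2H5NH3+ + OH-
Kb = x²/(0.0023 − x) = 3.8 × 10^-4
Here C₀/Kb ≈ 6.05, so the small-x approximation fails. Use the quadratic:
x = [−0.00038 + √(0.00038² + 3.5e-06)]/2 = 7.64 × 10^-4 M
pOH = 3.12, so pH = 14.00 − pOH = 10.88

pH = 10.88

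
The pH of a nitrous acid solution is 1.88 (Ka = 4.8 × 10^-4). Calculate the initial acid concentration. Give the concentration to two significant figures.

[H+] = 10^(-1.88) = 1.32 × 10^-2 M = x
Ka = x²/(C₀ − x) ⇒ C₀ = x + x²/Ka
C₀ = 1.32 × 10^-2 + (1.32 × 10^-2)²/(4.8 × 10^-4) = 3.76 × 10^-1 M

C₀ = 3.8 × 10^-1 M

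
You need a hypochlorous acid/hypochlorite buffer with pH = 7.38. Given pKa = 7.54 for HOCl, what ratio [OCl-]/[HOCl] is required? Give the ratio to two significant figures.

pH = pKa + log(r) ⇒ log(r) = 7.38 − 7.54 = -0.16
r = [OCl-]/[HOCl] = 10^(-0.16) = 0.692

ratio = 0.69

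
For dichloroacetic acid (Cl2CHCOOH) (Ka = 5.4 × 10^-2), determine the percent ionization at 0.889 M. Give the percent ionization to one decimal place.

Cl2CHCOOH ⇌ Cl2CHCOO- + H+; let x = [H+] at equilibrium.
Ka = x²/(C₀ − x); solving the quadratic gives x = 1.94 × 10^-1 M.
Fraction ionized = 1.94 × 10^-1 / 0.889 = 0.2182 → 21.8%

21.8%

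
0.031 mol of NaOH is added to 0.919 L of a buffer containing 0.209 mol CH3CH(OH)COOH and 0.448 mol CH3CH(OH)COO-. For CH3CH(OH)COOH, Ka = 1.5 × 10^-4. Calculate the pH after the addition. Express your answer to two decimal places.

pH = 4.25

OH- converts CH3CH(OH)COOH to CH3CH(OH)COO-: CH3CH(OH)COOH → 0.178 mol, CH3CH(OH)COO- → 0.479 mol.
pKa = −log(1.5 × 10^-4) = 3.824
Henderson–Hasselbalch with mole ratio 0.479/0.178: pH = 3.824 + (+0.430)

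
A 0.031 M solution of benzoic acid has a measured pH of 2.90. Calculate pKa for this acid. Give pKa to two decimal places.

[H+] = 10^(-2.90) = 1.26 × 10^-3 M
At equilibrium [HA] = 0.031 − 1.26 × 10^-3 = 2.97 × 10^-2 M
Ka = [H+][A-]/[HA] = (1.26 × 10^-3)² / 2.97 × 10^-2 = 5.35 × 10^-5
pKa = -log(5.35 × 10^-5) = 4.27

pKa = 4.27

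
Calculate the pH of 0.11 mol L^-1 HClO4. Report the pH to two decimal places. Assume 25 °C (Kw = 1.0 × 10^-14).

HClO4 is a strong acid and dissociates completely, so [H+] = 0.11 M.
pH = -log(0.11) = 0.96

pH = 0.96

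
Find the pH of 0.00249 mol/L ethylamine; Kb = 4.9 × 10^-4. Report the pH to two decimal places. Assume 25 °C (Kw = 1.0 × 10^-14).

pH = 10.95

C2H5NH2 + H2O ⇌ C2H5NH3+ + OH-
Kb = [OH-]²/(0.00249 − [OH-]) = 4.9 × 10^-4
Here C₀/Kb ≈ 5.08, so the small-[OH-] approximation fails. Use the quadratic:
[OH-] = [−0.00049 + √(0.00049² + 4.88e-06)]/2 = 8.86 × 10^-4 M
pOH = −log(8.86 × 10^-4) = 3.05; pH = 14.00 − 3.05 = 10.95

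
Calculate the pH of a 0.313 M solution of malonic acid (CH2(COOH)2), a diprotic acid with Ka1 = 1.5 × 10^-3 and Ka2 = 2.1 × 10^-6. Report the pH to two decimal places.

pH = 1.68

Ka1 ≫ Ka2, so treat the first dissociation as the only significant source of H+.
Ka1 = x²/(0.313 − x) = 1.5 × 10^-3
Solving the quadratic: x = (−Ka1 + √(Ka1² + 4·Ka1·C₀))/2 = 2.09 × 10^-2 M
pH = −log(2.09 × 10^-2) = 1.68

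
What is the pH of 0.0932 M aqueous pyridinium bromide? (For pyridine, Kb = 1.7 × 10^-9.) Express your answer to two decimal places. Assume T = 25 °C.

C5H5NH+ is the conjugate acid of the weak base C5H5N.
Ka = Kw/Kb = 1.0×10^-14 / 1.7 × 10^-9 = 5.88 × 10^-6
Ka = x²/(0.0932 − x) = 5.88 × 10^-6
Since Ka ≪ C₀, x ≈ √(Ka·C₀) = 7.40 × 10^-4 M.
(x/C₀ = 0.79% < 5%, so the approximation holds.)
pH = −log(7.40 × 10^-4) = 3.13

pH = 3.13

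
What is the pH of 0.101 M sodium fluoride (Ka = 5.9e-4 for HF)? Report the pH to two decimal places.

pH = 8.12

F- is the conjugate base of the weak acid HF.
Kb = Kw/Ka = 1.0×10^-14 / 5.9 × 10^-4 = 1.69 × 10^-11
Kb = [OH-]²/(0.101 − [OH-]) = 1.69 × 10^-11
Since Kb ≪ C₀, [OH-] ≈ √(Kb·C₀) = 1.31 × 10^-6 M.
pOH = −log(1.31 × 10^-6) = 5.88; pH = 14.00 − 5.88 = 8.12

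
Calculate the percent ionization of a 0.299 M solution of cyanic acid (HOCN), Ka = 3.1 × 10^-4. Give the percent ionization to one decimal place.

3.2%

HOCN ⇌ OCN- + H+; let x = [H+] at equilibrium.
x ≈ √(Ka·C₀) = √(3.1 × 10^-4 × 0.299) = 9.63 × 10^-3 M
Fraction ionized = 9.63 × 10^-3 / 0.299 = 0.0322 → 3.2%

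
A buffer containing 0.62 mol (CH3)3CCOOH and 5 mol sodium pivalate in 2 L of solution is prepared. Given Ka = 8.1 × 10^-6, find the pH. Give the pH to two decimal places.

pKa = −log(8.1 × 10^-6) = 5.092
Henderson–Hasselbalch: pH = pKa + log([(CH3)3CCOO-]/[(CH3)3CCOOH]) = 5.092 + log(5/0.62)
pH = 5.092 + (+0.907) = 6.00

pH = 6.00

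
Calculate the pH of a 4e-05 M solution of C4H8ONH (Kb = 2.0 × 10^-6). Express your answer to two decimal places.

C4H8ONH + H2O ⇌ C4H8ONH2+ + OH-
Kb = x²/(4e-05 − x) = 2.0 × 10^-6
The 5% rule fails; solving x² + Kb·x − Kb·C₀ = 0 exactly:
x = [−2e-06 + √(2e-06² + 3.2e-10)]/2 = 8.00 × 10^-6 M
pOH = 5.10, so pH = 14.00 − pOH = 8.90

pH = 8.90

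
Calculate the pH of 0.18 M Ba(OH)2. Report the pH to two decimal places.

pH = 13.56

Ba(OH)2 is a strong base (each formula unit releases 2 OH-); [OH-] = 0.36 M.
pOH = -log(0.36) = 0.44
pH = 14.00 - 0.44 = 13.56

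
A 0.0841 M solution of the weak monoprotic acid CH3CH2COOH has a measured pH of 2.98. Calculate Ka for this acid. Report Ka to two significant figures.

[H+] = 10^(-2.98) = 1.05 × 10^-3 M
At equilibrium [HA] = 0.0841 − 1.05 × 10^-3 = 8.30 × 10^-2 M
Ka = [H+][A-]/[HA] = (1.05 × 10^-3)² / 8.30 × 10^-2 = 1.3 × 10^-5

Ka = 1.3 × 10^-5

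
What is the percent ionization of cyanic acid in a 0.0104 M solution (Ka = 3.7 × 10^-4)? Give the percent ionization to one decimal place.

HOCN ⇌ OCN- + H+; let x = [H+] at equilibrium.
Solve x² + 0.00037x − 3.85e-06 = 0 → x = 1.79 × 10^-3 M
% ionization = x/C₀ × 100% = 1.79 × 10^-3/0.0104 × 100% = 17.2%

17.2%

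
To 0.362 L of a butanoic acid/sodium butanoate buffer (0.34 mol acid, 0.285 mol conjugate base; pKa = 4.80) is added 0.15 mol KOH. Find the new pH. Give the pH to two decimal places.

pH = 5.16

OH- converts CH3(CH2)2COOH to CH3(CH2)2COO-: CH3(CH2)2COOH → 0.19 mol, CH3(CH2)2COO- → 0.435 mol.
pH = pKa + log([A⁻]/[HA]) = 4.80 + log(0.435/0.19) = 4.80 +0.360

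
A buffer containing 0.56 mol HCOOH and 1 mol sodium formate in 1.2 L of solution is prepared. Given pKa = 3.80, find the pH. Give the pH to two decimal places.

pH = pKa + log([A⁻]/[HA]) = 3.80 + log(1/0.56)
pH = 3.80 + (+0.252) = 4.05

pH = 4.05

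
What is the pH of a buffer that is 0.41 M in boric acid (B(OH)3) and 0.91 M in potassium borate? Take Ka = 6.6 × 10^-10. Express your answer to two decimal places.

pH = 9.53

pKa = −log(6.6 × 10^-10) = 9.180
pH = pKa + log([A⁻]/[HA]) = 9.180 + log(0.91/0.41)
pH = 9.180 + (+0.346) = 9.53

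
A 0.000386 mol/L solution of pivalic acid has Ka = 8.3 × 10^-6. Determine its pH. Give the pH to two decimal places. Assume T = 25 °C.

pH = 4.28

(CH3)3CCOOH ⇌ (CH3)3CCOO- + H+
Ka = x²/(0.000386 − x) = 8.3 × 10^-6
The 5% rule fails; solving x² + Ka·x − Ka·C₀ = 0 exactly:
x = (−Ka + √(Ka² + 4·Ka·C₀))/2 = 5.26 × 10^-5 M
pH = −log[H+] = −log(5.26 × 10^-5) = 4.28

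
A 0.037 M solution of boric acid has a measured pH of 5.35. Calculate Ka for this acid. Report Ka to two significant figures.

[H+] = 10^(-5.35) = 4.47 × 10^-6 M
At equilibrium [HA] = 0.037 − 4.47 × 10^-6 = 3.70 × 10^-2 M
Ka = [H+][A-]/[HA] = (4.47 × 10^-6)² / 3.70 × 10^-2 = 5.4 × 10^-10

Ka = 5.4 × 10^-10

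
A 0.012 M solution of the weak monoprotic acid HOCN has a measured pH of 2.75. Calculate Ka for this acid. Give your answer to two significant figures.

Ka = 3.1 × 10^-4

[H+] = 10^(-2.75) = 1.78 × 10^-3 M
At equilibrium [HA] = 0.012 − 1.78 × 10^-3 = 1.02 × 10^-2 M
Ka = [H+][A-]/[HA] = (1.78 × 10^-3)² / 1.02 × 10^-2 = 3.1 × 10^-4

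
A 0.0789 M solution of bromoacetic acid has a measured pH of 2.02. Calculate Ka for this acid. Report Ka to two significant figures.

Ka = 1.3 × 10^-3

[H+] = 10^(-2.02) = 9.55 × 10^-3 M
At equilibrium [HA] = 0.0789 − 9.55 × 10^-3 = 6.93 × 10^-2 M
Ka = [H+][A-]/[HA] = (9.55 × 10^-3)² / 6.93 × 10^-2 = 1.3 × 10^-3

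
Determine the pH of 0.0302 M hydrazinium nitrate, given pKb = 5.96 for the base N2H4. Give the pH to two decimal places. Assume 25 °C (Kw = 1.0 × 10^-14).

N2H5+ is the conjugate acid of the weak base N2H4.
Kb = 10^(−5.96) = 1.10 × 10^-6
Ka = Kw/Kb = 1.0×10^-14 / 1.10 × 10^-6 = 9.09 × 10^-9
Let x = [H+] at equilibrium. Ka = x²/(0.0302 − x).
Neglecting x in the denominator: x = √(9.09 × 10^-9 × 0.0302) = 1.66 × 10^-5 M
Check: 0.055% ionized — well under 5%, approximation valid.
pH = −log(1.66 × 10^-5) = 4.78

pH = 4.78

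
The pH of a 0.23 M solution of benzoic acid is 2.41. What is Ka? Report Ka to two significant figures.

Ka = 6.7 × 10^-5

[H+] = 10^(-2.41) = 3.89 × 10^-3 M
At equilibrium [HA] = 0.23 − 3.89 × 10^-3 = 2.26 × 10^-1 M
Ka = [H+][A-]/[HA] = (3.89 × 10^-3)² / 2.26 × 10^-1 = 6.7 × 10^-5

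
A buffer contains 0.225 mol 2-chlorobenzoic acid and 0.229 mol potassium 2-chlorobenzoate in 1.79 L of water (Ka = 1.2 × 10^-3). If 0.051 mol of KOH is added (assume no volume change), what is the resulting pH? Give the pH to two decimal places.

pH = 3.13

After neutralization: n(ClC6H4COOH) = 0.174 mol, n(ClC6H4COO-) = 0.28 mol.
pKa = −log(1.2 × 10^-3) = 2.921
pH = pKa + log(n_ClC6H4COO-/n_ClC6H4COOH) = 2.921 + log(0.28/0.174) = 2.921 + (+0.207)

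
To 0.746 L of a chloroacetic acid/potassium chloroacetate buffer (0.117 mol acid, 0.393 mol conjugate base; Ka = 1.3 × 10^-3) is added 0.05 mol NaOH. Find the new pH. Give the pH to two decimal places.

pH = 3.71

OH- converts ClCH2COOH to ClCH2COO-: ClCH2COOH → 0.067 mol, ClCH2COO- → 0.443 mol.
pKa = −log(1.3 × 10^-3) = 2.886
pH = pKa + log(n_ClCH2COO-/n_ClCH2COOH) = 2.886 + log(0.443/0.067) = 2.886 + (+0.820)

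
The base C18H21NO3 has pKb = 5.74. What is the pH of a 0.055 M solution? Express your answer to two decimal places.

C18H21NO3 + H2O ⇌ C18H22NO3+ + OH-
Kb = 10^(−5.74) = 1.82 × 10^-6
Let x = [OH-] at equilibrium. Kb = x²/(0.055 − x).
Assume x ≪ 0.055: x ≈ √(1.82 × 10^-6 × 0.055) = 3.16 × 10^-4 M
pOH = 3.50, so pH = 14.00 − pOH = 10.50

pH = 10.50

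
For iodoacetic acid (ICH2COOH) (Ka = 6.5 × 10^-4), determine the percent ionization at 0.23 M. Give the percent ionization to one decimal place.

5.2%

ICH2COOH ⇌ ICH2COO- + H+; let x = [H+] at equilibrium.
Solve x² + 0.00065x − 0.00015 = 0 → x = 1.19 × 10^-2 M
% ionization = x/C₀ × 100% = 1.19 × 10^-2/0.23 × 100% = 5.2%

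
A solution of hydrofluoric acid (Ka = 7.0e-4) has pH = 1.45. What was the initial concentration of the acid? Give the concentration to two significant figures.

C₀ = 1.8 M

[H+] = 10^(-1.45) = 3.55 × 10^-2 M = x
Ka = x²/(C₀ − x) ⇒ C₀ = x + x²/Ka
C₀ = 3.55 × 10^-2 + (3.55 × 10^-2)²/(7.0 × 10^-4) = 1.84 M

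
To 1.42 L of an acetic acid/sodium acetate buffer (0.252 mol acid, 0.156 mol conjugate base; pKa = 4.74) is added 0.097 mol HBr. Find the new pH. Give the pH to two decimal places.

pH = 3.97

Added H+ converts CH3COO- to CH3COOH: CH3COOH → 0.349 mol, CH3COO- → 0.059 mol.
Henderson–Hasselbalch with mole ratio 0.059/0.349: pH = 4.74 + (-0.772)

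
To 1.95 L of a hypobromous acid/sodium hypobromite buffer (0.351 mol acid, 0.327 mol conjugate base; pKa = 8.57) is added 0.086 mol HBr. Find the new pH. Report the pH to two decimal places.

pH = 8.31

After neutralization: n(HOBr) = 0.437 mol, n(OBr-) = 0.241 mol.
pH = pKa + log([A⁻]/[HA]) = 8.57 + log(0.241/0.437) = 8.57 -0.258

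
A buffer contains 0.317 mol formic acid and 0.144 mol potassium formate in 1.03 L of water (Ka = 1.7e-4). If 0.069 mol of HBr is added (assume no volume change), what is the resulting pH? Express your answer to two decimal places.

Added H+ converts HCOO- to HCOOH: HCOOH → 0.386 mol, HCOO- → 0.075 mol.
pKa = −log(1.7 × 10^-4) = 3.770
Henderson–Hasselbalch with mole ratio 0.075/0.386: pH = 3.770 + (-0.712)

pH = 3.06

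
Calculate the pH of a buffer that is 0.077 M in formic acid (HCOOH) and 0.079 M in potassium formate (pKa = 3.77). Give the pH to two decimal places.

pH = 3.78

Using pH = pKa + log([base]/[acid]) with [base]/[acid] = 0.079/0.077:
pH = 3.77 + (+0.011) = 3.78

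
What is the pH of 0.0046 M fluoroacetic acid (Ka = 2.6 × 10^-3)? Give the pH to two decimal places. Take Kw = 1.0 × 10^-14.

pH = 2.62

FCH2COOH ⇌ FCH2COO- + H+
From the ICE table, Ka = [H+]²/(0.0046 − [H+]) = 2.6 × 10^-3.
[H+] is not negligible relative to C₀; solve [H+]² + 0.0026·[H+] − 1.2e-05 = 0.
[H+] = [−0.0026 + √(0.0026² + 4.78e-05)]/2 = 2.39 × 10^-3 M
pH = −log[H+] = −log(2.39 × 10^-3) = 2.62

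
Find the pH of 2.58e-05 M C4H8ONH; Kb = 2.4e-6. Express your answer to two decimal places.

pH = 8.83

C4H8ONH + H2O ⇌ C4H8ONH2+ + OH-
From the ICE table, Kb = [OH-]²/(2.58e-05 − [OH-]) = 2.4 × 10^-6.
Here C₀/Kb ≈ 10.8, so the small-[OH-] approximation fails. Use the quadratic:
[OH-] = [−2.4e-06 + √(2.4e-06² + 2.48e-10)]/2 = 6.76 × 10^-6 M
pOH = −log(6.76 × 10^-6) = 5.17; pH = 14.00 − 5.17 = 8.83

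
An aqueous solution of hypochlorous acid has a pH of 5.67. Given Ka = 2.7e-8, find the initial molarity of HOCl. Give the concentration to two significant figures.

[H+] = 10^(-5.67) = 2.14 × 10^-6 M = x
Ka = x²/(C₀ − x) ⇒ C₀ = x + x²/Ka
C₀ = 2.14 × 10^-6 + (2.14 × 10^-6)²/(2.7 × 10^-8) = 1.72 × 10^-4 M

C₀ = 1.7 × 10^-4 M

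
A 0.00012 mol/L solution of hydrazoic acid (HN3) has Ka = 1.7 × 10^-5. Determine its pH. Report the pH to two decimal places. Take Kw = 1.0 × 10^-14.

HN3 ⇌ N3- + H+
From the ICE table, Ka = [H+]²/(0.00012 − [H+]) = 1.7 × 10^-5.
The 5% rule fails; solving [H+]² + Ka·[H+] − Ka·C₀ = 0 exactly:
[H+] = [−1.7e-05 + √(1.7e-05² + 8.16e-09)]/2 = 3.75 × 10^-5 M
pH = −log[H+] = −log(3.75 × 10^-5) = 4.43

pH = 4.43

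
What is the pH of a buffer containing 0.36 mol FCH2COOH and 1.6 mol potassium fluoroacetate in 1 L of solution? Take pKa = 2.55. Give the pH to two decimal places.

pH = 3.20

pH = pKa + log([A⁻]/[HA]) = 2.55 + log(1.6/0.36)
pH = 2.55 + (+0.648) = 3.20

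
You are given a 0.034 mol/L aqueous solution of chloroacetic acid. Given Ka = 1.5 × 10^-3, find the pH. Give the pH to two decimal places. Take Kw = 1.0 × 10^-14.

ClCH2COOH ⇌ ClCH2COO- + H+
Ka = x²/(0.034 − x) = 1.5 × 10^-3
Here C₀/Ka ≈ 22.7, so the small-x approximation fails. Use the quadratic:
x = [−0.0015 + √(0.0015² + 0.000204)]/2 = 6.43 × 10^-3 M
pH = −log[H+] = −log(6.43 × 10^-3) = 2.19

pH = 2.19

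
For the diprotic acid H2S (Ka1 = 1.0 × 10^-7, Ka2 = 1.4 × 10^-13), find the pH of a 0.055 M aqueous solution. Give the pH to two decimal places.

pH = 4.13

Since Ka1 ≫ Ka2, the first ionization dominates [H+].
Ka1 = x²/(0.055 − x) = 1.0 × 10^-7
x ≈ √(1.0 × 10^-7 × 0.055) = 7.42 × 10^-5 M
pH = −log(7.42 × 10^-5) = 4.13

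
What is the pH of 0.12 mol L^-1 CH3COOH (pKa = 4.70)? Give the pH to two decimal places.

CH3COOH ⇌ CH3COO- + H+
Ka = 10^(−4.70) = 2.00 × 10^-5
Let x = [H+] at equilibrium. Ka = x²/(0.12 − x).
Since Ka ≪ C₀, x ≈ √(Ka·C₀) = 1.55 × 10^-3 M.
(x/C₀ = 1.3% < 5%, so the approximation holds.)
pH = −log[H+] = −log(1.55 × 10^-3) = 2.81

pH = 2.81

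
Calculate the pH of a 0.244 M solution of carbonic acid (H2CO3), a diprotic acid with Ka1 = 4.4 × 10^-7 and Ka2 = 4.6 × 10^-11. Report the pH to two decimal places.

pH = 3.48

Ka1 ≫ Ka2, so treat the first dissociation as the only significant source of H+.
Ka1 = x²/(0.244 − x) = 4.4 × 10^-7
x ≈ √(4.4 × 10^-7 × 0.244) = 3.28 × 10^-4 M
pH = −log(3.28 × 10^-4) = 3.48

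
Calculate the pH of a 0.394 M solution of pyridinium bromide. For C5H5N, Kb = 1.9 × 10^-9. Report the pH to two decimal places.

pH = 2.84

C5H5NH+ is the conjugate acid of the weak base C5H5N.
Ka = Kw/Kb = 1.0×10^-14 / 1.9 × 10^-9 = 5.26 × 10^-6
Ka = [H+]²/(0.394 − [H+]) = 5.26 × 10^-6
Neglecting [H+] in the denominator: [H+] = √(5.26 × 10^-6 × 0.394) = 1.44 × 10^-3 M
pH = −log(1.44 × 10^-3) = 2.84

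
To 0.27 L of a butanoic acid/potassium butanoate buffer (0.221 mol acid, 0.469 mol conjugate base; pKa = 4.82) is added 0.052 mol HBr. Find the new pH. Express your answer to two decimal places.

After neutralization: n(CH3(CH2)2COOH) = 0.273 mol, n(CH3(CH2)2COO-) = 0.417 mol.
Henderson–Hasselbalch with mole ratio 0.417/0.273: pH = 4.82 + (+0.184)

pH = 5.00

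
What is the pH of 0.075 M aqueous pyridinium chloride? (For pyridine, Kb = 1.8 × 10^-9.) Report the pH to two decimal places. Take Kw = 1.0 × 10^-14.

C5H5NH+ is the conjugate acid of the weak base C5H5N.
Ka = Kw/Kb = 1.0×10^-14 / 1.8 × 10^-9 = 5.56 × 10^-6
Ka = [H+]²/(0.075 − [H+]) = 5.56 × 10^-6
Assume [H+] ≪ 0.075: [H+] ≈ √(5.56 × 10^-6 × 0.075) = 6.46 × 10^-4 M
([H+]/C₀ = 0.86% < 5%, so the approximation holds.)
pH = −log[H+] = −log(6.46 × 10^-4) = 3.19

pH = 3.19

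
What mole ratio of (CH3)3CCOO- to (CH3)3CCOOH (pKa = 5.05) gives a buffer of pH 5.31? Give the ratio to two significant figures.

pH = pKa + log(r) ⇒ log(r) = 5.31 − 5.05 = +0.26
r = [(CH3)3CCOO-]/[(CH3)3CCOOH] = 10^(+0.26) = 1.82

ratio = 1.8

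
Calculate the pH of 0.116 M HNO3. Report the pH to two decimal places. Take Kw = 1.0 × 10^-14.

HNO3 is a strong acid and dissociates completely, so [H+] = 0.116 M.
pH = -log(0.116) = 0.94

pH = 0.94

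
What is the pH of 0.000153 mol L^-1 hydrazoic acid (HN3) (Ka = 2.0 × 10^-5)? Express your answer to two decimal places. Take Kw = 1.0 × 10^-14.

HN3 ⇌ N3- + H+
From the ICE table, Ka = x²/(0.000153 − x) = 2.0 × 10^-5.
The 5% rule fails; solving x² + Ka·x − Ka·C₀ = 0 exactly:
x = [−2e-05 + √(2e-05² + 1.22e-08)]/2 = 4.62 × 10^-5 M
pH = −log(4.62 × 10^-5) = 4.34

pH = 4.34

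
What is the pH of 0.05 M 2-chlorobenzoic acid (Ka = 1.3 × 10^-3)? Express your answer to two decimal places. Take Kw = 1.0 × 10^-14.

pH = 2.13

ClC6H4COOH ⇌ ClC6H4COO- + H+
From the ICE table, Ka = [H+]²/(0.05 − [H+]) = 1.3 × 10^-3.
[H+] is not negligible relative to C₀; solve [H+]² + 0.0013·[H+] − 6.5e-05 = 0.
[H+] = [−0.0013 + √(0.0013² + 0.00026)]/2 = 7.44 × 10^-3 M
pH = −log(7.44 × 10^-3) = 2.13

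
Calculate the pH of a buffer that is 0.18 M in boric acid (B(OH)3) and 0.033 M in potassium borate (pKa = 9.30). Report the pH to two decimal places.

pH = 8.56

Using pH = pKa + log([base]/[acid]) with [base]/[acid] = 0.033/0.18:
pH = 9.30 + (-0.737) = 8.56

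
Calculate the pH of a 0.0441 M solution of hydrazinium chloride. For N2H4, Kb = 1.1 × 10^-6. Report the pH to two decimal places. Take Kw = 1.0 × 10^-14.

N2H5+ is the conjugate acid of the weak base N2H4.
Ka = Kw/Kb = 1.0×10^-14 / 1.1 × 10^-6 = 9.09 × 10^-9
From the ICE table, Ka = x²/(0.0441 − x) = 9.09 × 10^-9.
Neglecting x in the denominator: x = √(9.09 × 10^-9 × 0.0441) = 2.00 × 10^-5 M
(x/C₀ = 0.045% < 5%, so the approximation holds.)
pH = −log(2.00 × 10^-5) = 4.70

pH = 4.70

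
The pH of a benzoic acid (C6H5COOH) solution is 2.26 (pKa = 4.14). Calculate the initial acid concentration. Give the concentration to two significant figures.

[H+] = 10^(-2.26) = 5.50 × 10^-3 M = x
Ka = 10^(−4.14) = 7.24 × 10^-5
Ka = x²/(C₀ − x) ⇒ C₀ = x + x²/Ka
C₀ = 5.50 × 10^-3 + (5.50 × 10^-3)²/(7.24 × 10^-5) = 4.23 × 10^-1 M

C₀ = 4.2 × 10^-1 M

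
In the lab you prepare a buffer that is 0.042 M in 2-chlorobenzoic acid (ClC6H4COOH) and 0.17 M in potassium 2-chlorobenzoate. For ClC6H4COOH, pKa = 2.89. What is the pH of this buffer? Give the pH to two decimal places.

pH = pKa + log([A⁻]/[HA]) = 2.89 + log(0.17/0.042)
pH = 2.89 + (+0.607) = 3.50

pH = 3.50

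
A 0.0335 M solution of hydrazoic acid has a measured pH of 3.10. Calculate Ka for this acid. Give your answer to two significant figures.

Ka = 1.9 × 10^-5

[H+] = 10^(-3.10) = 7.94 × 10^-4 M
At equilibrium [HA] = 0.0335 − 7.94 × 10^-4 = 3.27 × 10^-2 M
Ka = [H+][A-]/[HA] = (7.94 × 10^-4)² / 3.27 × 10^-2 = 1.9 × 10^-5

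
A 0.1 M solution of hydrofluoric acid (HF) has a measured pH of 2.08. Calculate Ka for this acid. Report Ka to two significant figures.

[H+] = 10^(-2.08) = 8.32 × 10^-3 M
At equilibrium [HA] = 0.1 − 8.32 × 10^-3 = 9.17 × 10^-2 M
Ka = [H+][A-]/[HA] = (8.32 × 10^-3)² / 9.17 × 10^-2 = 7.5 × 10^-4

Ka = 7.5 × 10^-4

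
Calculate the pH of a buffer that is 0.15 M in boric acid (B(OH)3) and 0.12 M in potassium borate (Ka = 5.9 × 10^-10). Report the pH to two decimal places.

pKa = −log(5.9 × 10^-10) = 9.229
Using pH = pKa + log([base]/[acid]) with [base]/[acid] = 0.12/0.15:
pH = 9.229 + (-0.097) = 9.13

pH = 9.13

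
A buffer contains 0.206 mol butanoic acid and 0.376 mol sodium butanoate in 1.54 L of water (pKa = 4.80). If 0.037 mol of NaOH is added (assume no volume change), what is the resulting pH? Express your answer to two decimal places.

OH- converts CH3(CH2)2COOH to CH3(CH2)2COO-: CH3(CH2)2COOH → 0.169 mol, CH3(CH2)2COO- → 0.413 mol.
Henderson–Hasselbalch with mole ratio 0.413/0.169: pH = 4.80 + (+0.388)

pH = 5.19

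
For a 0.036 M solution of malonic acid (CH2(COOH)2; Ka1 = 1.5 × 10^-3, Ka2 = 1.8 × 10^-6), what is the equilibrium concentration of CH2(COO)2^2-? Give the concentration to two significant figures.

First ionization gives [H+] ≈ [CH2(COOH)COO-] = 6.64 × 10^-3 M.
Second step: Ka2 = [H+][CH2(COO)2^2-]/[CH2(COOH)COO-] ≈ [CH2(COO)2^2-] (since [H+] ≈ [CH2(COOH)COO-]).
So [CH2(COO)2^2-] ≈ Ka2.

1.8 × 10^-6 M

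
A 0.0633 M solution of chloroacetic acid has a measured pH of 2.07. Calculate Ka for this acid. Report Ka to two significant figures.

[H+] = 10^(-2.07) = 8.51 × 10^-3 M
At equilibrium [HA] = 0.0633 − 8.51 × 10^-3 = 5.48 × 10^-2 M
Ka = [H+][A-]/[HA] = (8.51 × 10^-3)² / 5.48 × 10^-2 = 1.3 × 10^-3

Ka = 1.3 × 10^-3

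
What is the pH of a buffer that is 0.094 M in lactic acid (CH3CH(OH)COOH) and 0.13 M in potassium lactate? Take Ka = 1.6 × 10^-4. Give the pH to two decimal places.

pH = 3.94

pKa = −log(1.6 × 10^-4) = 3.796
Henderson–Hasselbalch: pH = pKa + log([CH3CH(OH)COO-]/[CH3CH(OH)COOH]) = 3.796 + log(0.13/0.094)
pH = 3.796 + (+0.141) = 3.94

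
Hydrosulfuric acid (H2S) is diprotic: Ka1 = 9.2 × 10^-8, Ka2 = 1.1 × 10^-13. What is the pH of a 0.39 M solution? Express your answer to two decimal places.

Since Ka1 ≫ Ka2, the first ionization dominates [H+].
Ka1 = x²/(0.39 − x) = 9.2 × 10^-8
x ≈ √(9.2 × 10^-8 × 0.39) = 1.89 × 10^-4 M
pH = −log(1.89 × 10^-4) = 3.72

pH = 3.72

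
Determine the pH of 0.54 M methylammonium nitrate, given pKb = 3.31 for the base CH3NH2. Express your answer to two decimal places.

CH3NH3+ is the conjugate acid of the weak base CH3NH2.
Kb = 10^(−3.31) = 4.90 × 10^-4
Ka = Kw/Kb = 1.0×10^-14 / 4.90 × 10^-4 = 2.04 × 10^-11
From the ICE table, Ka = [H+]²/(0.54 − [H+]) = 2.04 × 10^-11.
Assume [H+] ≪ 0.54: [H+] ≈ √(2.04 × 10^-11 × 0.54) = 3.32 × 10^-6 M
([H+]/C₀ = 0.00061% < 5%, so the approximation holds.)
pH = −log(3.32 × 10^-6) = 5.48

pH = 5.48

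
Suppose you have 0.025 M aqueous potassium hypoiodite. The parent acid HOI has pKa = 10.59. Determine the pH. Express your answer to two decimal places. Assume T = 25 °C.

pH = 11.47

OI- is the conjugate base of the weak acid HOI.
Ka = 10^(−10.59) = 2.57 × 10^-11
Kb = Kw/Ka = 1.0×10^-14 / 2.57 × 10^-11 = 3.89 × 10^-4
Kb = x²/(0.025 − x) = 3.89 × 10^-4
Here C₀/Kb ≈ 64.3, so the small-x approximation fails. Use the quadratic:
x = [−0.000389 + √(0.000389² + 3.89e-05)]/2 = 2.93 × 10^-3 M
pOH = −log(2.93 × 10^-3) = 2.53; pH = 14.00 − 2.53 = 11.47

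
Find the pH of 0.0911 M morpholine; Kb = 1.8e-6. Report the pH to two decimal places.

C4H8ONH + H2O ⇌ C4H8ONH2+ + OH-
From the ICE table, Kb = [OH-]²/(0.0911 − [OH-]) = 1.8 × 10^-6.
Assume [OH-] ≪ 0.0911: [OH-] ≈ √(1.8 × 10^-6 × 0.0911) = 4.05 × 10^-4 M
Check: 0.44% ionized — well under 5%, approximation valid.
pOH = 3.39, so pH = 14.00 − pOH = 10.61

pH = 10.61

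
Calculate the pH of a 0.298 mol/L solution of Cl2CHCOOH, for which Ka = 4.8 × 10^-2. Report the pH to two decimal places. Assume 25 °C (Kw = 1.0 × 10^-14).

Cl2CHCOOH ⇌ Cl2CHCOO- + H+
Ka = x²/(0.298 − x) = 4.8 × 10^-2
x is not negligible relative to C₀; solve x² + 0.048·x − 0.0143 = 0.
x = (−Ka + √(Ka² + 4·Ka·C₀))/2 = 9.80 × 10^-2 M
pH = −log[H+] = −log(9.80 × 10^-2) = 1.01

pH = 1.01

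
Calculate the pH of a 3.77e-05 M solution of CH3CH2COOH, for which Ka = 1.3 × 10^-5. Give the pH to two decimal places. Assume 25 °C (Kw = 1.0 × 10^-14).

pH = 4.78

CH3CH2COOH ⇌ CH3CH2COO- + H+
Ka = x²/(3.77e-05 − x) = 1.3 × 10^-5
x is not negligible relative to C₀; solve x² + 1.3e-05·x − 4.9e-10 = 0.
x = (−Ka + √(Ka² + 4·Ka·C₀))/2 = 1.66 × 10^-5 M
pH = −log[H+] = −log(1.66 × 10^-5) = 4.78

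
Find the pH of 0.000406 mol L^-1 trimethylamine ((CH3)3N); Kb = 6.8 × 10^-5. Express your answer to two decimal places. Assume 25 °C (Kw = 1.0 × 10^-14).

pH = 10.13

(CH3)3N + H2O ⇌ (CH3)3NH+ + OH-
From the ICE table, Kb = [OH-]²/(0.000406 − [OH-]) = 6.8 × 10^-5.
Here C₀/Kb ≈ 5.97, so the small-[OH-] approximation fails. Use the quadratic:
[OH-] = (−Kb + √(Kb² + 4·Kb·C₀))/2 = 1.36 × 10^-4 M
pOH = −log(1.36 × 10^-4) = 3.87; pH = 14.00 − 3.87 = 10.13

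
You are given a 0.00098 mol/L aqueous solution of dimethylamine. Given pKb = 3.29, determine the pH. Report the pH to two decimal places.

(CH3)2NH + H2O ⇌ (CH3)2NH2+ + OH-
Kb = 10^(−3.29) = 5.13 × 10^-4
From the ICE table, Kb = [OH-]²/(0.00098 − [OH-]) = 5.13 × 10^-4.
The 5% rule fails; solving [OH-]² + Kb·[OH-] − Kb·C₀ = 0 exactly:
[OH-] = [−0.000513 + √(0.000513² + 2.01e-06)]/2 = 4.98 × 10^-4 M
pOH = −log(4.98 × 10^-4) = 3.30; pH = 14.00 − 3.30 = 10.70

pH = 10.70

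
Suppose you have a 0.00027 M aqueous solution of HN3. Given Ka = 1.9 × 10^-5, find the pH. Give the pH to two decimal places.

HN3 ⇌ N3- + H+
From the ICE table, Ka = [H+]²/(0.00027 − [H+]) = 1.9 × 10^-5.
Here C₀/Ka ≈ 14.2, so the small-[H+] approximation fails. Use the quadratic:
[H+] = (−Ka + √(Ka² + 4·Ka·C₀))/2 = 6.28 × 10^-5 M
pH = −log(6.28 × 10^-5) = 4.20

pH = 4.20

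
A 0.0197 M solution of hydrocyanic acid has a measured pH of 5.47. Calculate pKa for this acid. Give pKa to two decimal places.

pKa = 9.23

[H+] = 10^(-5.47) = 3.39 × 10^-6 M
At equilibrium [HA] = 0.0197 − 3.39 × 10^-6 = 1.97 × 10^-2 M
Ka = [H+][A-]/[HA] = (3.39 × 10^-6)² / 1.97 × 10^-2 = 5.83 × 10^-10
pKa = -log(5.83 × 10^-10) = 9.23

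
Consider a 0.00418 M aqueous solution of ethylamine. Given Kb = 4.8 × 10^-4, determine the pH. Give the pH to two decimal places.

C2H5NH2 + H2O ⇌ C2H5NH3+ + OH-
Let x = [OH-] at equilibrium. Kb = x²/(0.00418 − x).
The 5% rule fails; solving x² + Kb·x − Kb·C₀ = 0 exactly:
x = (−Kb + √(Kb² + 4·Kb·C₀))/2 = 1.20 × 10^-3 M
pOH = 2.92, so pH = 14.00 − pOH = 11.08

pH = 11.08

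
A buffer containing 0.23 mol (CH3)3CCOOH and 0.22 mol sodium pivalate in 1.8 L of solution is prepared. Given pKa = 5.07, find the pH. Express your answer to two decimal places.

pH = 5.05

Henderson–Hasselbalch: pH = pKa + log([(CH3)3CCOO-]/[(CH3)3CCOOH]) = 5.07 + log(0.22/0.23)
pH = 5.07 + (-0.019) = 5.05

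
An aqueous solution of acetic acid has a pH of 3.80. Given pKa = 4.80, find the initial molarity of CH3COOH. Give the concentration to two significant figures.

[H+] = 10^(-3.80) = 1.58 × 10^-4 M = x
Ka = 10^(−4.80) = 1.58 × 10^-5
Ka = x²/(C₀ − x) ⇒ C₀ = x + x²/Ka
C₀ = 1.58 × 10^-4 + (1.58 × 10^-4)²/(1.58 × 10^-5) = 1.74 × 10^-3 M

C₀ = 1.7 × 10^-3 M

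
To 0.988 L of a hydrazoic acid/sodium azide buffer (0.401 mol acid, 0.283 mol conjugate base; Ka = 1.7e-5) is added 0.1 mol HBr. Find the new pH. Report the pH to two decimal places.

After neutralization: n(HN3) = 0.501 mol, n(N3-) = 0.183 mol.
pKa = −log(1.7 × 10^-5) = 4.770
pH = pKa + log(n_N3-/n_HN3) = 4.770 + log(0.183/0.501) = 4.770 + (-0.437)

pH = 4.33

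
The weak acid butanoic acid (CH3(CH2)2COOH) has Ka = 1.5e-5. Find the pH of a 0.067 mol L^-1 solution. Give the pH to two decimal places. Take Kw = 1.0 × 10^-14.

pH = 3.00

CH3(CH2)2COOH ⇌ CH3(CH2)2COO- + H+
Ka = [H+]²/(0.067 − [H+]) = 1.5 × 10^-5
Neglecting [H+] in the denominator: [H+] = √(1.5 × 10^-5 × 0.067) = 1.00 × 10^-3 M
pH = −log[H+] = −log(1.00 × 10^-3) = 3.00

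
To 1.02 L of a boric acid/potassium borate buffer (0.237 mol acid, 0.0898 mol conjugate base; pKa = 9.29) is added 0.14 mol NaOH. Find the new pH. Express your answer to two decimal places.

After neutralization: n(B(OH)3) = 0.097 mol, n(B(OH)4-) = 0.23 mol.
pH = pKa + log([A⁻]/[HA]) = 9.29 + log(0.23/0.097) = 9.29 +0.375

pH = 9.66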